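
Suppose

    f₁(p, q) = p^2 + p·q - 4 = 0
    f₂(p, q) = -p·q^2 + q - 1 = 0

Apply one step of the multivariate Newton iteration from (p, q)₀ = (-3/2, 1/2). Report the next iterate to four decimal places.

At (-3/2, 1/2): F = (-2.5000, -0.1250).
Jacobian J = [[2·p + q, p], [-q^2, -2·p·q + 1]].
At the point, J = [[-2.5000, -1.5000], [-0.2500, 2.5000]] (det J = -6.6250).
Solving J·Δ = −F gives Δ = (-0.9717, -0.0472).
Then the next iterate is (p, q)₁ = (-2.4717, 0.4528).

(-2.4717, 0.4528)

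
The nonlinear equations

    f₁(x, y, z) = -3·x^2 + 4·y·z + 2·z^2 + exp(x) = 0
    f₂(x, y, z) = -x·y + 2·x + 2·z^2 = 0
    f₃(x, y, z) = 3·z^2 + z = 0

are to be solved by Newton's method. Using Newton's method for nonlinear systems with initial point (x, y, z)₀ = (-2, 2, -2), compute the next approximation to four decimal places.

(-0.6028, 1.6364, -1.0909)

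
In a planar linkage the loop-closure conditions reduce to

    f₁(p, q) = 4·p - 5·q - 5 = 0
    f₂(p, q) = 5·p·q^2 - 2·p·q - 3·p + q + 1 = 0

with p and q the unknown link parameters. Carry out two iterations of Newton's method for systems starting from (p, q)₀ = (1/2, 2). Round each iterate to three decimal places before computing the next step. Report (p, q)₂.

(0.564, -0.549)

At (1/2, 2): F = (-13.000, 9.500).
Jacobian J = [[4, -5], [5·q^2 - 2·q - 3, 10·p·q - 2·p + 1]].
At the point, J = [[4.000, -5.000], [13.000, 10.000]] (det J = 105.000).
Solving J·Δ = −F gives Δ = (0.786, -1.971).
Then the next iterate is (p, q)₁ = (1.286, 0.029).
Round to (1.286, 0.029) and repeat: F = (-0.001, -2.89818), J = [[4.000, -5.000], [-3.05380, -1.19906]].
Δ = (-0.722, -0.578), so (p, q)₂ = (0.564, -0.549).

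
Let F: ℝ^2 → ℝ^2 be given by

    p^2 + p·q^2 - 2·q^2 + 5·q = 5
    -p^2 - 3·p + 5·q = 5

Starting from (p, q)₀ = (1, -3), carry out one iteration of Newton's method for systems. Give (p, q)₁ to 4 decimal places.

(-0.1273, 0.6727)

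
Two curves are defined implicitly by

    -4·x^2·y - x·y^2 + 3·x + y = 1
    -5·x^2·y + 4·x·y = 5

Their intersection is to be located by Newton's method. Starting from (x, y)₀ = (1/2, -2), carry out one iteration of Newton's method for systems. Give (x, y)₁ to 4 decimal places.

(-9.0000, 32.0000)

At (1/2, -2): F = (-1.5000, -6.5000).
Jacobian J = [[-8·x·y - y^2 + 3, -4·x^2 - 2·x·y + 1], [-10·x·y + 4·y, -5·x^2 + 4·x]].
At the point, J = [[7.0000, 2.0000], [2.0000, 0.7500]] (det J = 1.2500).
Solving J·Δ = −F gives Δ = (-9.5000, 34.0000).
Then the next iterate is (x, y)₁ = (-9.0000, 32.0000).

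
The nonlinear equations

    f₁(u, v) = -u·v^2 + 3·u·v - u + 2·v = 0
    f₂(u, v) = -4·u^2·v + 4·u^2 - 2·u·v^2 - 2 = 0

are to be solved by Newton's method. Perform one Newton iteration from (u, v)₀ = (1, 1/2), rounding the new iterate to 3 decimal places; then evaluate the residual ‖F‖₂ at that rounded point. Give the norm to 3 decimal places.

At (1, 1/2): F = (1.250, -0.500).
Jacobian J = [[-v^2 + 3·v - 1, -2·u·v + 3·u + 2], [-8·u·v + 8·u - 2·v^2, -4·u^2 - 4·u·v]].
At the point, J = [[0.250, 4.000], [3.500, -6.000]] (det J = -15.500).
Solving J·Δ = −F gives Δ = (-0.355, -0.290).
Then the next iterate is (u, v)₁ = (0.645, 0.210).
Re-evaluating at (0.645, 0.210): F = (0.15291, -0.74225), so ‖F‖₂ = 0.758.

0.758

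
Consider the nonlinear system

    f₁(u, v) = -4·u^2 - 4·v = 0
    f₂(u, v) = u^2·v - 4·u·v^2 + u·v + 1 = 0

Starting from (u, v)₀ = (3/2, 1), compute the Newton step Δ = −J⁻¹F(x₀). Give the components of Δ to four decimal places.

At (3/2, 1): F = (-13.0000, -1.2500).
Jacobian J = [[-8·u, -4], [2·u·v - 4·v^2 + v, u^2 - 8·u·v + u]].
At the point, J = [[-12.0000, -4.0000], [0.0000, -8.2500]] (det J = 99.0000).
Solving J·Δ = −F gives Δ = (-1.0328, -0.1515).

(-1.0328, -0.1515)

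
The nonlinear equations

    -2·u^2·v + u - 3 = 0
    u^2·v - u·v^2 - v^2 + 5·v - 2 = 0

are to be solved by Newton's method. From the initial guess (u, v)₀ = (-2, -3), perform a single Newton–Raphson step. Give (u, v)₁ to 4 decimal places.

(-4.2889, 5.9556)

At (-2, -3): F = (19.0000, -20.0000).
Jacobian J = [[-4·u·v + 1, -2·u^2], [2·u·v - v^2, u^2 - 2·u·v - 2·v + 5]].
At the point, J = [[-23.0000, -8.0000], [3.0000, 3.0000]] (det J = -45.0000).
Solving J·Δ = −F gives Δ = (-2.2889, 8.9556).
Then the next iterate is (u, v)₁ = (-4.2889, 5.9556).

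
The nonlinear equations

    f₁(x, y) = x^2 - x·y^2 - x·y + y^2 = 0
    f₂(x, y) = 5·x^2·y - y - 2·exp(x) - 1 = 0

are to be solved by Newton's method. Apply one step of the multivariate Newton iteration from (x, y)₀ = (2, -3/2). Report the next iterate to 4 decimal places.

At (2, -3/2): F = (4.7500, -44.278112).
Jacobian J = [[2·x - y^2 - y, -2·x·y - x + 2·y], [10·x·y - 2·exp(x), 5·x^2 - 1]].
At the point, J = [[3.2500, 1.0000], [-44.778112, 19.0000]] (det J = 106.528112).
Solving J·Δ = −F gives Δ = (-1.2628, -0.6458).
Then the next iterate is (x, y)₁ = (0.7372, -2.1458).

(0.7372, -2.1458)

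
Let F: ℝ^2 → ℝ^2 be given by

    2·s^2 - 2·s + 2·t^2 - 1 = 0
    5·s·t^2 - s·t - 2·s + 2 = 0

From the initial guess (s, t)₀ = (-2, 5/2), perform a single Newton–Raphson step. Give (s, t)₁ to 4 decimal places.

At (-2, 5/2): F = (23.5000, -51.5000).
Jacobian J = [[4·s - 2, 4·t], [5·t^2 - t - 2, 10·s·t - s]].
At the point, J = [[-10.0000, 10.0000], [26.7500, -48.0000]] (det J = 212.5000).
Solving J·Δ = −F gives Δ = (2.8847, 0.5347).
Then the next iterate is (s, t)₁ = (0.8847, 3.0347).

(0.8847, 3.0347)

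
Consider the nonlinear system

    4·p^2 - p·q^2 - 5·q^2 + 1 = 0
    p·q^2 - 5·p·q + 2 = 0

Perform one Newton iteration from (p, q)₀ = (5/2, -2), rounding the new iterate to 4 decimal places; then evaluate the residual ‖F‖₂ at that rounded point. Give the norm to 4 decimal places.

10.7483

At (5/2, -2): F = (-4.0000, 37.0000).
Jacobian J = [[8·p - q^2, -2·p·q - 10·q], [q^2 - 5·q, 2·p·q - 5·p]].
At the point, J = [[16.0000, 30.0000], [14.0000, -22.5000]] (det J = -780.0000).
Solving J·Δ = −F gives Δ = (-1.3077, 0.8308).
Then the next iterate is (p, q)₁ = (1.1923, -1.1692).
Re-evaluating at (1.1923, -1.1692): F = (-1.778734, 10.600094), so ‖F‖₂ = 10.7483.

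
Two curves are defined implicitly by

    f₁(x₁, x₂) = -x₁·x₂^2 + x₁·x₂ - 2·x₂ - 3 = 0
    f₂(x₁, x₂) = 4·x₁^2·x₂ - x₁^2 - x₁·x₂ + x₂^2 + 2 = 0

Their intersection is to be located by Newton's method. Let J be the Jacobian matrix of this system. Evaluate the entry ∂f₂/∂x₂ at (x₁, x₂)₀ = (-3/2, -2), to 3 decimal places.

∂f₂/∂x₂ = 4·x₁^2 - x₁ + 2·x₂.
At (-3/2, -2) this is 6.500.

6.500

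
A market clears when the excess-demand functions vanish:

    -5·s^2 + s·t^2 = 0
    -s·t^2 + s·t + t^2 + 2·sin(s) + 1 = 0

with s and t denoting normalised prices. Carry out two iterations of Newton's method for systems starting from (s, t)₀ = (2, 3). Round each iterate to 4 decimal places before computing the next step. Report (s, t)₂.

(1.9196, 3.0981)

At (2, 3): F = (-2.0000, -0.181405).
Jacobian J = [[-10·s + t^2, 2·s·t], [-t^2 + t + 2·cos(s), -2·s·t + s + 2·t]].
At the point, J = [[-11.0000, 12.0000], [-6.832294, -4.0000]] (det J = 125.987524).
Solving J·Δ = −F gives Δ = (-0.0808, 0.0926).
Then the next iterate is (s, t)₁ = (1.9192, 3.0926).
Round to (1.9192, 3.0926) and repeat: F = (-0.061079, 0.023766), J = [[-9.627825, 11.870636], [-7.154370, -3.766236]].
Δ = (0.0004, 0.0055), so (s, t)₂ = (1.9196, 3.0981).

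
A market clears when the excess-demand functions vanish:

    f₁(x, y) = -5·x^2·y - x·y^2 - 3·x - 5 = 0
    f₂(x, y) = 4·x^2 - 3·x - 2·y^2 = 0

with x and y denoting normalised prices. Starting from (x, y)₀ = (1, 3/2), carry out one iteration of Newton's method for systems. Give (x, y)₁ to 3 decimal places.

(0.514, 0.512)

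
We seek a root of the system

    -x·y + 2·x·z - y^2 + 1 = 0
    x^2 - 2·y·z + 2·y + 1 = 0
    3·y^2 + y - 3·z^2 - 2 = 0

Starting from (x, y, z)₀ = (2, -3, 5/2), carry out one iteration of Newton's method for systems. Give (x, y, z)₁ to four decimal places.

(0.9677, -1.8601, 1.4248)

At (2, -3, 5/2): F = (8.0000, 14.0000, 3.2500).
Jacobian J = [[-y + 2·z, -x - 2·y, 2·x], [2·x, -2·z + 2, -2·y], [0, 6·y + 1, -6·z]].
At the point, J = [[8.0000, 4.0000, 4.0000], [4.0000, -3.0000, 6.0000], [0.0000, -17.0000, -15.0000]] (det J = 1144.0000).
Solving J·Δ = −F gives Δ = (-1.0323, 1.1399, -1.0752).
Then the next iterate is (x, y, z)₁ = (0.9677, -1.8601, 1.4248).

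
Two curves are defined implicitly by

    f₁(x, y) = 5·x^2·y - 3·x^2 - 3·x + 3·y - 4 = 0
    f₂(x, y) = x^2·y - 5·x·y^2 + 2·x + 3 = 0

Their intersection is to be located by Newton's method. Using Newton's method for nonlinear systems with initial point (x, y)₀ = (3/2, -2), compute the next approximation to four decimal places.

(0.5076, -1.8548)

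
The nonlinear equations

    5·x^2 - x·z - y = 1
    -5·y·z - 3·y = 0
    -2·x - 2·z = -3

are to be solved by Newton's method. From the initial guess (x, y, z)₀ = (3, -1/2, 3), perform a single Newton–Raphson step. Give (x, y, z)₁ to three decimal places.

At (3, -1/2, 3): F = (35.500, 9.000, -9.000).
Jacobian J = [[10·x - z, -1, -x], [0, -5·z - 3, -5·y], [-2, 0, -2]].
At the point, J = [[27.000, -1.000, -3.000], [0.000, -18.000, 2.500], [-2.000, 0.000, -2.000]] (det J = 1085.000).
Solving J·Δ = −F gives Δ = (-1.630, 0.101, -2.870).
Then the next iterate is (x, y, z)₁ = (1.370, -0.399, 0.130).

(1.370, -0.399, 0.130)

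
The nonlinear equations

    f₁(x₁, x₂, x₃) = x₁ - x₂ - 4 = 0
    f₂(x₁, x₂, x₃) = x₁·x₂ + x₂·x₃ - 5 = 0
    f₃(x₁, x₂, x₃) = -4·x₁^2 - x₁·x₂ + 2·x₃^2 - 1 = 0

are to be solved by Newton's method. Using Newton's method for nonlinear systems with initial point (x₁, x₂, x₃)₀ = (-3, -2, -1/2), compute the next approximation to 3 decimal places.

(-0.768, -4.768, 3.112)

At (-3, -2, -1/2): F = (-5.000, 2.000, -42.500).
Jacobian J = [[1, -1, 0], [x₂, x₁ + x₃, x₂], [-8·x₁ - x₂, -x₁, 4·x₃]].
At the point, J = [[1.000, -1.000, 0.000], [-2.000, -3.500, -2.000], [26.000, 3.000, -2.000]] (det J = 69.000).
Solving J·Δ = −F gives Δ = (2.232, -2.768, 3.612).
Then the next iterate is (x₁, x₂, x₃)₁ = (-0.768, -4.768, 3.112).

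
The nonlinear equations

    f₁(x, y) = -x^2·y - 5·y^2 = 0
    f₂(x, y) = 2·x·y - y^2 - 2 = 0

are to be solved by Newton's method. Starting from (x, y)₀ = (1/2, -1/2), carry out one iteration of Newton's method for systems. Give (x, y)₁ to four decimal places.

At (1/2, -1/2): F = (-1.1250, -2.7500).
Jacobian J = [[-2·x·y, -x^2 - 10·y], [2·y, 2·x - 2·y]].
At the point, J = [[0.5000, 4.7500], [-1.0000, 2.0000]] (det J = 5.7500).
Solving J·Δ = −F gives Δ = (-1.8804, 0.4348).
Then the next iterate is (x, y)₁ = (-1.3804, -0.0652).

(-1.3804, -0.0652)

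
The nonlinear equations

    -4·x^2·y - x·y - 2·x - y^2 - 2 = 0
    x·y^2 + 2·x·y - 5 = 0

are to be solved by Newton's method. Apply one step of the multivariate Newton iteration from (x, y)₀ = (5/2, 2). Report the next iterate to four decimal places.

(1.2316, 1.6765)

At (5/2, 2): F = (-66.0000, 15.0000).
Jacobian J = [[-8·x·y - y - 2, -4·x^2 - x - 2·y], [y^2 + 2·y, 2·x·y + 2·x]].
At the point, J = [[-44.0000, -31.5000], [8.0000, 15.0000]] (det J = -408.0000).
Solving J·Δ = −F gives Δ = (-1.2684, -0.3235).
Then the next iterate is (x, y)₁ = (1.2316, 1.6765).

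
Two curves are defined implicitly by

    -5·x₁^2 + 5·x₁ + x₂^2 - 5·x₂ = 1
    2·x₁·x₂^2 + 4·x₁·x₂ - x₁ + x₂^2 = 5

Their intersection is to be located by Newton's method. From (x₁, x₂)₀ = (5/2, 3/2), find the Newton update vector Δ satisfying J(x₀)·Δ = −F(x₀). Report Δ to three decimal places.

At (5/2, 3/2): F = (-25.000, 21.000).
Jacobian J = [[-10·x₁ + 5, 2·x₂ - 5], [2·x₂^2 + 4·x₂ - 1, 4·x₁·x₂ + 4·x₁ + 2·x₂]].
At the point, J = [[-20.000, -2.000], [9.500, 28.000]] (det J = -541.000).
Solving J·Δ = −F gives Δ = (-1.216, -0.337).

(-1.216, -0.337)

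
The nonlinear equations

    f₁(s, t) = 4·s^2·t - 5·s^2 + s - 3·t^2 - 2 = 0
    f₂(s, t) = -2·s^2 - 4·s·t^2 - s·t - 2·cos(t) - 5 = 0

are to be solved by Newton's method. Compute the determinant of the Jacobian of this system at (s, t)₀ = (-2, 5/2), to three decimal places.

-801.242

J = [[8·s·t - 10·s + 1, 4·s^2 - 6·t], [-4·s - 4·t^2 - t, -8·s·t - s + 2·sin(t)]].
At the point, J = [[-19.000, 1.000], [-19.500, 43.19694]].
det J = -801.242.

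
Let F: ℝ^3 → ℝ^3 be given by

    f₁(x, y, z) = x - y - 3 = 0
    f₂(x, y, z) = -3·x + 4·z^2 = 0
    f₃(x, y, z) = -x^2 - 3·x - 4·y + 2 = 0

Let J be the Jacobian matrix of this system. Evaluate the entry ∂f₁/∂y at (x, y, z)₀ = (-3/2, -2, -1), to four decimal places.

∂f₁/∂y = -1.
At (-3/2, -2, -1) this is -1.0000.

-1.0000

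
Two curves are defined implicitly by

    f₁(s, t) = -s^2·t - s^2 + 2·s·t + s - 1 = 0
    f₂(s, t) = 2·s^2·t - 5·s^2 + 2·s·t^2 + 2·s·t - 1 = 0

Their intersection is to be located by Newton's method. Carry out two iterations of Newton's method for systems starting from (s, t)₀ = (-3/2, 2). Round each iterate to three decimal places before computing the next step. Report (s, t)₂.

(0.522, 2.556)

At (-3/2, 2): F = (-15.250, -21.250).
Jacobian J = [[-2·s·t - 2·s + 2·t + 1, -s^2 + 2·s], [4·s·t - 10·s + 2·t^2 + 2·t, 2·s^2 + 4·s·t + 2·s]].
At the point, J = [[14.000, -5.250], [15.000, -10.500]] (det J = -68.250).
Solving J·Δ = −F gives Δ = (0.712, -1.007).
Then the next iterate is (s, t)₁ = (-0.788, 0.993).
Round to (-0.788, 0.993) and repeat: F = (-4.59051, -5.99051), J = [[6.12697, -2.19694], [8.70816, -3.46405]].
Δ = (1.310, 1.563), so (s, t)₂ = (0.522, 2.556).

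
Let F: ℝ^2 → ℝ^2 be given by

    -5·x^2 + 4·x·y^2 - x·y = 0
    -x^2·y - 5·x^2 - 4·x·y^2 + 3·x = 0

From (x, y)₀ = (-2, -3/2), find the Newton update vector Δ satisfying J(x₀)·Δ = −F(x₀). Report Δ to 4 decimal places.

At (-2, -3/2): F = (-41.0000, -2.0000).
Jacobian J = [[-10·x + 4·y^2 - y, 8·x·y - x], [-2·x·y - 10·x - 4·y^2 + 3, -x^2 - 8·x·y]].
At the point, J = [[30.5000, 26.0000], [8.0000, -28.0000]] (det J = -1062.0000).
Solving J·Δ = −F gives Δ = (1.1299, 0.2514).

(1.1299, 0.2514)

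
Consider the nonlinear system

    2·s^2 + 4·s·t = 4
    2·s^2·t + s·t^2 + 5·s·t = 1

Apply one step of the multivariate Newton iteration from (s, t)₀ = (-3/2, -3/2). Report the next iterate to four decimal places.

At (-3/2, -3/2): F = (9.5000, 0.1250).
Jacobian J = [[4·s + 4·t, 4·s], [4·s·t + t^2 + 5·t, 2·s^2 + 2·s·t + 5·s]].
At the point, J = [[-12.0000, -6.0000], [3.7500, 1.5000]] (det J = 4.5000).
Solving J·Δ = −F gives Δ = (-3.3333, 8.2500).
Then the next iterate is (s, t)₁ = (-4.8333, 6.7500).

(-4.8333, 6.7500)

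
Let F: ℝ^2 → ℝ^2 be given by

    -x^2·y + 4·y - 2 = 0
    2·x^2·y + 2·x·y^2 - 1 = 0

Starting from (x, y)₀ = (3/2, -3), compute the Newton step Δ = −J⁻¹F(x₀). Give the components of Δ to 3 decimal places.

(0.626, 0.926)

At (3/2, -3): F = (-7.250, 12.500).
Jacobian J = [[-2·x·y, -x^2 + 4], [4·x·y + 2·y^2, 2·x^2 + 4·x·y]].
At the point, J = [[9.000, 1.750], [0.000, -13.500]] (det J = -121.500).
Solving J·Δ = −F gives Δ = (0.626, 0.926).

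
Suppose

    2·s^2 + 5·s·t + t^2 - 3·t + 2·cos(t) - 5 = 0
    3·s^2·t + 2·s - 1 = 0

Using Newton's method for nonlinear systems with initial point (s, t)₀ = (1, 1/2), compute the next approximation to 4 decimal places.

(1.5474, -1.2456)

At (1, 1/2): F = (0.005165, 2.5000).
Jacobian J = [[4·s + 5·t, 5·s + 2·t - 2·sin(t) - 3], [6·s·t + 2, 3·s^2]].
At the point, J = [[6.5000, 2.041149], [5.0000, 3.0000]] (det J = 9.294255).
Solving J·Δ = −F gives Δ = (0.5474, -1.7456).
Then the next iterate is (s, t)₁ = (1.5474, -1.2456).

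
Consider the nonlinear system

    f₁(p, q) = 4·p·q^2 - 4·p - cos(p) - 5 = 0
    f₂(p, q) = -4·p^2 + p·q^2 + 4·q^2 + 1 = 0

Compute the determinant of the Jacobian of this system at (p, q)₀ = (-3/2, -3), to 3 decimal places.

-1221.038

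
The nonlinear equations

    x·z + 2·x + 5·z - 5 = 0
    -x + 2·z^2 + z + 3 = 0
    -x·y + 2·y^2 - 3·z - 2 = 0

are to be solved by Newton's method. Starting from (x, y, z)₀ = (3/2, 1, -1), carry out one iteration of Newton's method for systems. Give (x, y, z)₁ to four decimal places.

At (3/2, 1, -1): F = (-8.5000, 2.5000, 1.5000).
Jacobian J = [[z + 2, 0, x + 5], [-1, 0, 4·z + 1], [-y, -x + 4·y, -3]].
At the point, J = [[1.0000, 0.0000, 6.5000], [-1.0000, 0.0000, -3.0000], [-1.0000, 2.5000, -3.0000]] (det J = -8.7500).
Solving J·Δ = −F gives Δ = (-2.6429, 0.4000, 1.7143).
Then the next iterate is (x, y, z)₁ = (-1.1429, 1.4000, 0.7143).

(-1.1429, 1.4000, 0.7143)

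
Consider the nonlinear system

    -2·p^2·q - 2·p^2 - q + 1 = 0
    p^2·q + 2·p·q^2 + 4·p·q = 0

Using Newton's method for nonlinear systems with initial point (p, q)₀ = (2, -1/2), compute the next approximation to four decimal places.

(0.9764, -0.3228)

At (2, -1/2): F = (-2.5000, -5.0000).
Jacobian J = [[-4·p·q - 4·p, -2·p^2 - 1], [2·p·q + 2·q^2 + 4·q, p^2 + 4·p·q + 4·p]].
At the point, J = [[-4.0000, -9.0000], [-3.5000, 8.0000]] (det J = -63.5000).
Solving J·Δ = −F gives Δ = (-1.0236, 0.1772).
Then the next iterate is (p, q)₁ = (0.9764, -0.3228).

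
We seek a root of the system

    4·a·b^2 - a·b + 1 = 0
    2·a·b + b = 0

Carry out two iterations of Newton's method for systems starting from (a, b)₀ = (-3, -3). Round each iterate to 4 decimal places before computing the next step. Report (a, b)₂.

(-0.6312, -1.6367)

At (-3, -3): F = (-116.0000, 15.0000).
Jacobian J = [[4·b^2 - b, 8·a·b - a], [2·b, 2·a + 1]].
At the point, J = [[39.0000, 75.0000], [-6.0000, -5.0000]] (det J = 255.0000).
Solving J·Δ = −F gives Δ = (2.1373, 0.4353).
Then the next iterate is (a, b)₁ = (-0.8627, -2.5647).
Round to (-0.8627, -2.5647) and repeat: F = (-23.910846, 1.860433), J = [[28.875444, 18.563234], [-5.1294, -0.7254]].
Δ = (0.2315, 0.9280), so (a, b)₂ = (-0.6312, -1.6367).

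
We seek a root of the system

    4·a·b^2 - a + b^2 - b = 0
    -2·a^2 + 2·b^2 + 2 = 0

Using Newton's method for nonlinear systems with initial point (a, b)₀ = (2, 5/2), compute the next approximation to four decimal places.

(1.6090, 1.5372)

At (2, 5/2): F = (51.7500, 6.5000).
Jacobian J = [[4·b^2 - 1, 8·a·b + 2·b - 1], [-4·a, 4·b]].
At the point, J = [[24.0000, 44.0000], [-8.0000, 10.0000]] (det J = 592.0000).
Solving J·Δ = −F gives Δ = (-0.3910, -0.9628).
Then the next iterate is (a, b)₁ = (1.6090, 1.5372).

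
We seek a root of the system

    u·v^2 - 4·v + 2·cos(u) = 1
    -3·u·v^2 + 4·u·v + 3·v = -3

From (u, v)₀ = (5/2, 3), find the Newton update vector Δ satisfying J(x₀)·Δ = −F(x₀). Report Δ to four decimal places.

At (5/2, 3): F = (7.897713, -25.5000).
Jacobian J = [[v^2 - 2·sin(u), 2·u·v - 4], [-3·v^2 + 4·v, -6·u·v + 4·u + 3]].
At the point, J = [[7.803056, 11.0000], [-15.0000, -32.0000]] (det J = -84.697783).
Solving J·Δ = −F gives Δ = (0.3279, -0.9506).

(0.3279, -0.9506)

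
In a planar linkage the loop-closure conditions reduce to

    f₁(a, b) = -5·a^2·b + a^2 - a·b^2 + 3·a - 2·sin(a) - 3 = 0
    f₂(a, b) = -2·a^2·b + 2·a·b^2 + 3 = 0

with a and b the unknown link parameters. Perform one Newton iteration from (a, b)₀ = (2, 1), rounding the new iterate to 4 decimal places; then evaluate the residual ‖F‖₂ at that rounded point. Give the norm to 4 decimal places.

At (2, 1): F = (-16.818595, -1.0000).
Jacobian J = [[-10·a·b + 2·a - b^2 - 2·cos(a) + 3, -5·a^2 - 2·a·b], [-4·a·b + 2·b^2, -2·a^2 + 4·a·b]].
At the point, J = [[-13.167706, -24.0000], [-6.0000, 0.0000]] (det J = -144.0000).
Solving J·Δ = −F gives Δ = (-0.1667, -0.6093).
Then the next iterate is (a, b)₁ = (1.8333, 0.3907).
Re-evaluating at (1.8333, 0.3907): F = (-2.916136, 0.933417), so ‖F‖₂ = 3.0619.

3.0619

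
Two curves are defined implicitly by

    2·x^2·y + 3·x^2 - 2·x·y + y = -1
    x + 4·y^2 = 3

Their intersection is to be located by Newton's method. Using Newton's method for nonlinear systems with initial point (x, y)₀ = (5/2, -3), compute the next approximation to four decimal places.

(3.2892, -1.4880)

At (5/2, -3): F = (-5.7500, 35.5000).
Jacobian J = [[4·x·y + 6·x - 2·y, 2·x^2 - 2·x + 1], [1, 8·y]].
At the point, J = [[-9.0000, 8.5000], [1.0000, -24.0000]] (det J = 207.5000).
Solving J·Δ = −F gives Δ = (0.7892, 1.5120).
Then the next iterate is (x, y)₁ = (3.2892, -1.4880).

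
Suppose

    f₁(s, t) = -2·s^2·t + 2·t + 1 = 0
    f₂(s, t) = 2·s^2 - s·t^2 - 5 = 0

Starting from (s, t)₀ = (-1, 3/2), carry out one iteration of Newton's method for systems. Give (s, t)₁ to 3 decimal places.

At (-1, 3/2): F = (1.000, -0.750).
Jacobian J = [[-4·s·t, -2·s^2 + 2], [4·s - t^2, -2·s·t]].
At the point, J = [[6.000, 0.000], [-6.250, 3.000]] (det J = 18.000).
Solving J·Δ = −F gives Δ = (-0.167, -0.097).
Then the next iterate is (s, t)₁ = (-1.167, 1.403).

(-1.167, 1.403)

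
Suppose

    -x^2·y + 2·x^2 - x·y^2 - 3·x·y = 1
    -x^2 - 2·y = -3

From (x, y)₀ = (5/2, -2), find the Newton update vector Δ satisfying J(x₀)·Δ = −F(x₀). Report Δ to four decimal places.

At (5/2, -2): F = (29.0000, 0.7500).
Jacobian J = [[-2·x·y + 4·x - y^2 - 3·y, -x^2 - 2·x·y - 3·x], [-2·x, -2]].
At the point, J = [[22.0000, -3.7500], [-5.0000, -2.0000]] (det J = -62.7500).
Solving J·Δ = −F gives Δ = (-0.8795, 2.5737).

(-0.8795, 2.5737)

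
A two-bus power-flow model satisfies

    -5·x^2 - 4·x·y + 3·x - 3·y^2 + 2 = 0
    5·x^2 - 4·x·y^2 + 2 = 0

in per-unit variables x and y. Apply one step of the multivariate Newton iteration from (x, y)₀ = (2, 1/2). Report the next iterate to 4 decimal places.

(1.0194, 0.6711)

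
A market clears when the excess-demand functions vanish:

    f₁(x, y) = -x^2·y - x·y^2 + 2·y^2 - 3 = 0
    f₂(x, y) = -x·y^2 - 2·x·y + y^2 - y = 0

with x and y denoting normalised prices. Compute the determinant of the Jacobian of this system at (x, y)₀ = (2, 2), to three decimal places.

J = [[-2·x·y - y^2, -x^2 - 2·x·y + 4·y], [-y^2 - 2·y, -2·x·y - 2·x + 2·y - 1]].
At the point, J = [[-12.000, -4.000], [-8.000, -9.000]].
det J = 76.000.

76.000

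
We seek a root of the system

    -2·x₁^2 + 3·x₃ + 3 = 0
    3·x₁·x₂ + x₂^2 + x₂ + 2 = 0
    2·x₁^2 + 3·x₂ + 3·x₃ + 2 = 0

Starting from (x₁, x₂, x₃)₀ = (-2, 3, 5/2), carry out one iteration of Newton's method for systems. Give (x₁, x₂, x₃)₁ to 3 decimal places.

At (-2, 3, 5/2): F = (2.500, -4.000, 26.500).
Jacobian J = [[-4·x₁, 0, 3], [3·x₂, 3·x₁ + 2·x₂ + 1, 0], [4·x₁, 3, 3]].
At the point, J = [[8.000, 0.000, 3.000], [9.000, 1.000, 0.000], [-8.000, 3.000, 3.000]] (det J = 129.000).
Solving J·Δ = −F gives Δ = (0.837, -3.535, -3.066).
Then the next iterate is (x₁, x₂, x₃)₁ = (-1.163, -0.535, -0.566).

(-1.163, -0.535, -0.566)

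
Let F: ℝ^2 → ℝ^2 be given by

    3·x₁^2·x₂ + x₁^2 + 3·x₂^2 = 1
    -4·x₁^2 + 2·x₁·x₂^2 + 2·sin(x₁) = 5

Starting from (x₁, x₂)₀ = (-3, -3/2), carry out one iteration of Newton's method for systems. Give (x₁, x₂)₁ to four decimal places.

At (-3, -3/2): F = (-25.7500, -54.782240).
Jacobian J = [[6·x₁·x₂ + 2·x₁, 3·x₁^2 + 6·x₂], [-8·x₁ + 2·x₂^2 + 2·cos(x₁), 4·x₁·x₂]].
At the point, J = [[21.0000, 18.0000], [26.520015, 18.0000]] (det J = -99.360270).
Solving J·Δ = −F gives Δ = (5.2594, -4.7055).
Then the next iterate is (x₁, x₂)₁ = (2.2594, -6.2055).

(2.2594, -6.2055)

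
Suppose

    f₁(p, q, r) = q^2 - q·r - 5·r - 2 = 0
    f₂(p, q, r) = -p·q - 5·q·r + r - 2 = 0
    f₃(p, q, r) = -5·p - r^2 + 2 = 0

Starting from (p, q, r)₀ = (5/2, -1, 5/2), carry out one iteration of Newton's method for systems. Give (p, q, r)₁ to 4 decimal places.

(1.8127, -1.0776, -0.1627)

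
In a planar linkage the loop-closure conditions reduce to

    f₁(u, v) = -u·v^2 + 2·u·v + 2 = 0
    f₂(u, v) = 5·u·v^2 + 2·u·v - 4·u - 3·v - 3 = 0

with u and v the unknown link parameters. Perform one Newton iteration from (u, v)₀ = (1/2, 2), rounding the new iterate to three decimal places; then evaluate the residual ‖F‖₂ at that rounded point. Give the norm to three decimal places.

44.659

At (1/2, 2): F = (2.000, 1.000).
Jacobian J = [[-v^2 + 2·v, -2·u·v + 2·u], [5·v^2 + 2·v - 4, 10·u·v + 2·u - 3]].
At the point, J = [[0.000, -1.000], [20.000, 8.000]] (det J = 20.000).
Solving J·Δ = −F gives Δ = (-0.850, 2.000).
Then the next iterate is (u, v)₁ = (-0.350, 4.000).
Re-evaluating at (-0.350, 4.000): F = (4.800, -44.400), so ‖F‖₂ = 44.659.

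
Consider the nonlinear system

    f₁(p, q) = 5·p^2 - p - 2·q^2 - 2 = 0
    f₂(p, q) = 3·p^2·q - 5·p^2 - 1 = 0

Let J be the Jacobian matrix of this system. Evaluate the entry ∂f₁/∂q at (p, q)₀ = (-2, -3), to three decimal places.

12.000

∂f₁/∂q = -4·q.
At (-2, -3) this is 12.000.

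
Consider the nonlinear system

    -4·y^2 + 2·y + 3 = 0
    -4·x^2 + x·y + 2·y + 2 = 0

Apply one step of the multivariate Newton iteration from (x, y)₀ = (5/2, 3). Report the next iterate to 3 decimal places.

(1.616, 1.773)

At (5/2, 3): F = (-27.000, -9.500).
Jacobian J = [[0, -8·y + 2], [-8·x + y, x + 2]].
At the point, J = [[0.000, -22.000], [-17.000, 4.500]] (det J = -374.000).
Solving J·Δ = −F gives Δ = (-0.884, -1.227).
Then the next iterate is (x, y)₁ = (1.616, 1.773).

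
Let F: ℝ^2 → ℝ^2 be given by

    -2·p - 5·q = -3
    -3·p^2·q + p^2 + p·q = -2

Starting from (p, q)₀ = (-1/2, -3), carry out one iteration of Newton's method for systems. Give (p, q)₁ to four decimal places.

At (-1/2, -3): F = (19.0000, 6.0000).
Jacobian J = [[-2, -5], [-6·p·q + 2·p + q, -3·p^2 + p]].
At the point, J = [[-2.0000, -5.0000], [-13.0000, -1.2500]] (det J = -62.5000).
Solving J·Δ = −F gives Δ = (0.1000, 3.7600).
Then the next iterate is (p, q)₁ = (-0.4000, 0.7600).

(-0.4000, 0.7600)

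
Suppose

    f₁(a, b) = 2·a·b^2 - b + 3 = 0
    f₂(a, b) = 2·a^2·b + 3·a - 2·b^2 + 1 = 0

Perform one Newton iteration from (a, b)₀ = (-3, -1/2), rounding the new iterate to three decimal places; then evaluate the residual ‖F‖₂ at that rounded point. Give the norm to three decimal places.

At (-3, -1/2): F = (2.000, -17.500).
Jacobian J = [[2·b^2, 4·a·b - 1], [4·a·b + 3, 2·a^2 - 4·b]].
At the point, J = [[0.500, 5.000], [9.000, 20.000]] (det J = -35.000).
Solving J·Δ = −F gives Δ = (3.643, -0.764).
Then the next iterate is (a, b)₁ = (0.643, -1.264).
Re-evaluating at (0.643, -1.264): F = (6.31864, -1.31159), so ‖F‖₂ = 6.453.

6.453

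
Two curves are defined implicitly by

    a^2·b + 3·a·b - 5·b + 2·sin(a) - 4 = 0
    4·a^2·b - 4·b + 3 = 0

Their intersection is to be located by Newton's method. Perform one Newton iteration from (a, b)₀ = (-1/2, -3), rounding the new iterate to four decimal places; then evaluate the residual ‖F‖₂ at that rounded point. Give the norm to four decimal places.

At (-1/2, -3): F = (13.791149, 12.0000).
Jacobian J = [[2·a·b + 3·b + 2·cos(a), a^2 + 3·a - 5], [8·a·b, 4·a^2 - 4]].
At the point, J = [[-4.244835, -6.2500], [12.0000, -3.0000]] (det J = 87.734505).
Solving J·Δ = −F gives Δ = (-0.3833, 2.4669).
Then the next iterate is (a, b)₁ = (-0.8833, -0.5331).
Re-evaluating at (-0.8833, -0.5331): F = (-1.883448, 3.468661), so ‖F‖₂ = 3.9470.

3.9470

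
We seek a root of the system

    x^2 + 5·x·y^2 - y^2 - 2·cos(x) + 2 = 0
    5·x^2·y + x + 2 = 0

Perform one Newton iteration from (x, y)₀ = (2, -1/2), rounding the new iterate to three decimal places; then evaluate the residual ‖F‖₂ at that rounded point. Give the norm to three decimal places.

2.738

At (2, -1/2): F = (9.08229, -6.000).
Jacobian J = [[2·x + 5·y^2 + 2·sin(x), 10·x·y - 2·y], [10·x·y + 1, 5·x^2]].
At the point, J = [[7.06859, -9.000], [-9.000, 20.000]] (det J = 60.37190).
Solving J·Δ = −F gives Δ = (-2.114, -0.651).
Then the next iterate is (x, y)₁ = (-0.114, -1.151).
Re-evaluating at (-0.114, -1.151): F = (-2.05396, 1.81121), so ‖F‖₂ = 2.738.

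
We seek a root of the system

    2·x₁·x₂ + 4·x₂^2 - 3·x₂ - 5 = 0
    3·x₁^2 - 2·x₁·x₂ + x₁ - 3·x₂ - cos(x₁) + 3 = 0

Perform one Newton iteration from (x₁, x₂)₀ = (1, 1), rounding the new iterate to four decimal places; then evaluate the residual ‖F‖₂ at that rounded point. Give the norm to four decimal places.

At (1, 1): F = (-2.0000, 1.459698).
Jacobian J = [[2·x₂, 2·x₁ + 8·x₂ - 3], [6·x₁ - 2·x₂ + sin(x₁) + 1, -2·x₁ - 3]].
At the point, J = [[2.0000, 7.0000], [5.841471, -5.0000]] (det J = -50.890297).
Solving J·Δ = −F gives Δ = (-0.0043, 0.2869).
Then the next iterate is (x₁, x₂)₁ = (0.9957, 1.2869).
Re-evaluating at (0.9957, 1.2869): F = (0.326479, 0.002607), so ‖F‖₂ = 0.3265.

0.3265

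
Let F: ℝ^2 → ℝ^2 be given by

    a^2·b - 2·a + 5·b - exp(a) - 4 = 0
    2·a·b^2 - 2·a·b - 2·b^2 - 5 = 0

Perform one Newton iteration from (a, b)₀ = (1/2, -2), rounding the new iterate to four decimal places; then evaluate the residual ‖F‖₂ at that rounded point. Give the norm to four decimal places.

At (1/2, -2): F = (-17.148721, -7.0000).
Jacobian J = [[2·a·b - exp(a) - 2, a^2 + 5], [2·b^2 - 2·b, 4·a·b - 2·a - 4·b]].
At the point, J = [[-5.648721, 5.2500], [12.0000, 3.0000]] (det J = -79.946164).
Solving J·Δ = −F gives Δ = (-0.1838, 3.0686).
Then the next iterate is (a, b)₁ = (0.3162, 1.0686).
Re-evaluating at (0.3162, 1.0686): F = (-0.554463, -7.237453), so ‖F‖₂ = 7.2587.

7.2587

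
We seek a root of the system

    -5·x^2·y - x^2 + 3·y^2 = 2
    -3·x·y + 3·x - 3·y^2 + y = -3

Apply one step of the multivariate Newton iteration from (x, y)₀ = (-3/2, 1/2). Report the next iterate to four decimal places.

(-1.0162, 0.0097)

At (-3/2, 1/2): F = (-9.1250, 0.5000).
Jacobian J = [[-10·x·y - 2·x, -5·x^2 + 6·y], [-3·y + 3, -3·x - 6·y + 1]].
At the point, J = [[10.5000, -8.2500], [1.5000, 2.5000]] (det J = 38.6250).
Solving J·Δ = −F gives Δ = (0.4838, -0.4903).
Then the next iterate is (x, y)₁ = (-1.0162, 0.0097).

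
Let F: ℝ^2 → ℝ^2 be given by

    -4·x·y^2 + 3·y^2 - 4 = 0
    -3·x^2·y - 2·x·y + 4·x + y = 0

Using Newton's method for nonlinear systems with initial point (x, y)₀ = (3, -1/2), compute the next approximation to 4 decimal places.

At (3, -1/2): F = (-6.2500, 28.0000).
Jacobian J = [[-4·y^2, -8·x·y + 6·y], [-6·x·y - 2·y + 4, -3·x^2 - 2·x + 1]].
At the point, J = [[-1.0000, 9.0000], [14.0000, -32.0000]] (det J = -94.0000).
Solving J·Δ = −F gives Δ = (-0.5532, 0.6330).
Then the next iterate is (x, y)₁ = (2.4468, 0.1330).

(2.4468, 0.1330)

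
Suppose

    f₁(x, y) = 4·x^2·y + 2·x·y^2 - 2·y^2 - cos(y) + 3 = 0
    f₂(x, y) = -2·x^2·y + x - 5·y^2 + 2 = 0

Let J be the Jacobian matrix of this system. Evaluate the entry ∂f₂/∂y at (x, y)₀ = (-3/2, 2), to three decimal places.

∂f₂/∂y = -2·x^2 - 10·y.
At (-3/2, 2) this is -24.500.

-24.500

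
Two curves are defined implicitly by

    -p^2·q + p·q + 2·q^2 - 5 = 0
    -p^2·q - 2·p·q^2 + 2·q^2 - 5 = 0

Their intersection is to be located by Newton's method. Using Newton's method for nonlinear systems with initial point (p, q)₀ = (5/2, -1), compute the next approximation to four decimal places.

(3.1180, -0.5843)

At (5/2, -1): F = (0.7500, -1.7500).
Jacobian J = [[-2·p·q + q, -p^2 + p + 4·q], [-2·p·q - 2·q^2, -p^2 - 4·p·q + 4·q]].
At the point, J = [[4.0000, -7.7500], [3.0000, -0.2500]] (det J = 22.2500).
Solving J·Δ = −F gives Δ = (0.6180, 0.4157).
Then the next iterate is (p, q)₁ = (3.1180, -0.5843).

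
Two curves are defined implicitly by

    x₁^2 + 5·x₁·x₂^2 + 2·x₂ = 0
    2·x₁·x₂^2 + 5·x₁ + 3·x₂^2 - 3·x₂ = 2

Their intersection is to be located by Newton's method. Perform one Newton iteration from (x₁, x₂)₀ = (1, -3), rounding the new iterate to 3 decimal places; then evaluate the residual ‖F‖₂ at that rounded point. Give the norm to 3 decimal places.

At (1, -3): F = (40.000, 57.000).
Jacobian J = [[2·x₁ + 5·x₂^2, 10·x₁·x₂ + 2], [2·x₂^2 + 5, 4·x₁·x₂ + 6·x₂ - 3]].
At the point, J = [[47.000, -28.000], [23.000, -33.000]] (det J = -907.000).
Solving J·Δ = −F gives Δ = (0.304, 1.939).
Then the next iterate is (x₁, x₂)₁ = (1.304, -1.061).
Re-evaluating at (1.304, -1.061): F = (6.91812, 14.01604), so ‖F‖₂ = 15.630.

15.630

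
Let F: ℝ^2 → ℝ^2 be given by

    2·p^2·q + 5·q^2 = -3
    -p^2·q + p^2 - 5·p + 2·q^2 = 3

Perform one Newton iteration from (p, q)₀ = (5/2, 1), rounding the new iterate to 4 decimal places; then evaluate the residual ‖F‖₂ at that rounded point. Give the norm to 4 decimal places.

At (5/2, 1): F = (20.5000, -13.5000).
Jacobian J = [[4·p·q, 2·p^2 + 10·q], [-2·p·q + 2·p - 5, -p^2 + 4·q]].
At the point, J = [[10.0000, 22.5000], [-5.0000, -2.2500]] (det J = 90.0000).
Solving J·Δ = −F gives Δ = (-2.8625, 0.3611).
Then the next iterate is (p, q)₁ = (-0.3625, 1.3611).
Re-evaluating at (-0.3625, 1.3611): F = (12.620680, 2.470236), so ‖F‖₂ = 12.8602.

12.8602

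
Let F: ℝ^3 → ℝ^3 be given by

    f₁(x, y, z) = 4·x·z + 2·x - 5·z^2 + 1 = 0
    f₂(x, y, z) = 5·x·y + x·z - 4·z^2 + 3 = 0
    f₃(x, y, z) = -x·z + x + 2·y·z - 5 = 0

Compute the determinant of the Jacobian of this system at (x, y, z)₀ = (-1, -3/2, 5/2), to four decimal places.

J = [[4·z + 2, 0, 4·x - 10·z], [5·y + z, 5·x, x - 8·z], [-z + 1, 2·z, -x + 2·y]].
At the point, J = [[12.0000, 0.0000, -29.0000], [-5.0000, -5.0000, -21.0000], [-1.5000, 5.0000, -2.0000]].
det J = 2322.5000.

2322.5000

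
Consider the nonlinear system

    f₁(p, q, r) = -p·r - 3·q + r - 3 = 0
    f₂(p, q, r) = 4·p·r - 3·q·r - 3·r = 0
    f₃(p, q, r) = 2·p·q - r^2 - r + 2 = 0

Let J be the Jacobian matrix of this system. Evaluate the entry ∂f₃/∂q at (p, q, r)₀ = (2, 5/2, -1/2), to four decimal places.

4.0000

∂f₃/∂q = 2·p.
At (2, 5/2, -1/2) this is 4.0000.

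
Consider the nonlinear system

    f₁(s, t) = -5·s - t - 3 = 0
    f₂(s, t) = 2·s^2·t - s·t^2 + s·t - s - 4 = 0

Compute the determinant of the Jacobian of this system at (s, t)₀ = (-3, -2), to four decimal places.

2.0000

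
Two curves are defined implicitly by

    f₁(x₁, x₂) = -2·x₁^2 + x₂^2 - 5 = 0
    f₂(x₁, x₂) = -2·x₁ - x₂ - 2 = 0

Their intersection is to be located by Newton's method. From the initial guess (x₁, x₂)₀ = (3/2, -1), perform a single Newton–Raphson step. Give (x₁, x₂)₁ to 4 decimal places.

At (3/2, -1): F = (-8.5000, -4.0000).
Jacobian J = [[-4·x₁, 2·x₂], [-2, -1]].
At the point, J = [[-6.0000, -2.0000], [-2.0000, -1.0000]] (det J = 2.0000).
Solving J·Δ = −F gives Δ = (-0.2500, -3.5000).
Then the next iterate is (x₁, x₂)₁ = (1.2500, -4.5000).

(1.2500, -4.5000)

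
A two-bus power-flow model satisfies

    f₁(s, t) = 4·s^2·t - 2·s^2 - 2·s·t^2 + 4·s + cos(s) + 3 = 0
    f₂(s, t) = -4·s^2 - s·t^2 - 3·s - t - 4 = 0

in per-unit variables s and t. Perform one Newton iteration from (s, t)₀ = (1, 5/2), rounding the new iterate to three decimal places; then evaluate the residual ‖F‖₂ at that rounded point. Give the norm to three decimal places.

7.360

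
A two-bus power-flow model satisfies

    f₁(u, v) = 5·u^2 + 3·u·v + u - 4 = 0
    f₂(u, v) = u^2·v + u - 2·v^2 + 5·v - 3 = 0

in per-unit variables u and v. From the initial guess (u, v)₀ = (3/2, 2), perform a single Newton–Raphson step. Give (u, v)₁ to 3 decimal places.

(0.754, 1.703)

At (3/2, 2): F = (17.750, 5.000).
Jacobian J = [[10·u + 3·v + 1, 3·u], [2·u·v + 1, u^2 - 4·v + 5]].
At the point, J = [[22.000, 4.500], [7.000, -0.750]] (det J = -48.000).
Solving J·Δ = −F gives Δ = (-0.746, -0.297).
Then the next iterate is (u, v)₁ = (0.754, 1.703).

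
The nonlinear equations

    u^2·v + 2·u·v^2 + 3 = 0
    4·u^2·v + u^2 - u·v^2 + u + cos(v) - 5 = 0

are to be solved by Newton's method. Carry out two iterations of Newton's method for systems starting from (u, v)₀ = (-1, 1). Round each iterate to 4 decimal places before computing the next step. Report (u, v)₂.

At (-1, 1): F = (2.0000, 0.540302).
Jacobian J = [[2·u·v + 2·v^2, u^2 + 4·u·v], [8·u·v + 2·u - v^2 + 1, 4·u^2 - 2·u·v - sin(v)]].
At the point, J = [[0.0000, -3.0000], [-10.0000, 5.158529]] (det J = -30.0000).
Solving J·Δ = −F gives Δ = (0.3979, 0.6667).
Then the next iterate is (u, v)₁ = (-0.6021, 1.6667).
Round to (-0.6021, 1.6667) and repeat: F = (0.259086, -1.245888), J = [[3.548738, -3.651556], [-11.010249, 2.461733]].
Δ = (-0.1243, -0.0499), so (u, v)₂ = (-0.7264, 1.6168).

(-0.7264, 1.6168)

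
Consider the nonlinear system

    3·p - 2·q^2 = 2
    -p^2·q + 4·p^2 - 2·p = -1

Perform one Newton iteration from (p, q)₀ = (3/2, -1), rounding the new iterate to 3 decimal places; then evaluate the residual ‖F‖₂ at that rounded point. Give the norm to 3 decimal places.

2.670

At (3/2, -1): F = (0.500, 9.250).
Jacobian J = [[3, -4·q], [-2·p·q + 8·p - 2, -p^2]].
At the point, J = [[3.000, 4.000], [13.000, -2.250]] (det J = -58.750).
Solving J·Δ = −F gives Δ = (-0.649, 0.362).
Then the next iterate is (p, q)₁ = (0.851, -0.638).
Re-evaluating at (0.851, -0.638): F = (-0.26109, 2.65684), so ‖F‖₂ = 2.670.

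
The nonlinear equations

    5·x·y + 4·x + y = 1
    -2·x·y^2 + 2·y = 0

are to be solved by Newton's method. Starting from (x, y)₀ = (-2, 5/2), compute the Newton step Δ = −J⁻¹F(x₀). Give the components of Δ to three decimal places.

At (-2, 5/2): F = (-31.500, 30.000).
Jacobian J = [[5·y + 4, 5·x + 1], [-2·y^2, -4·x·y + 2]].
At the point, J = [[16.500, -9.000], [-12.500, 22.000]] (det J = 250.500).
Solving J·Δ = −F gives Δ = (1.689, -0.404).

(1.689, -0.404)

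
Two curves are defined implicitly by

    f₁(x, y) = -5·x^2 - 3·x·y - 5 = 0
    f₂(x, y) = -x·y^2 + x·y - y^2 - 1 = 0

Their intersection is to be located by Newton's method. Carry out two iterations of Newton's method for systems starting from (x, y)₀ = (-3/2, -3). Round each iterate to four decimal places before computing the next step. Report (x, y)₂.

(0.5322, -2.3285)

At (-3/2, -3): F = (-29.7500, 8.0000).
Jacobian J = [[-10·x - 3·y, -3·x], [-y^2 + y, -2·x·y + x - 2·y]].
At the point, J = [[24.0000, 4.5000], [-12.0000, -4.5000]] (det J = -54.0000).
Solving J·Δ = −F gives Δ = (1.8125, -3.0556).
Then the next iterate is (x, y)₁ = (0.3125, -6.0556).
Round to (0.3125, -6.0556) and repeat: F = (0.188844, -51.022132), J = [[15.0418, -0.9375], [-42.725891, 16.208450]].
Δ = (0.2197, 3.7271), so (x, y)₂ = (0.5322, -2.3285).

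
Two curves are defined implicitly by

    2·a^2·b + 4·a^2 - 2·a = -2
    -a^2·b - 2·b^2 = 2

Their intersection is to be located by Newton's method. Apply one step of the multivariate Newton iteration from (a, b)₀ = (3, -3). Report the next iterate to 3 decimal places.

At (3, -3): F = (-22.000, 7.000).
Jacobian J = [[4·a·b + 8·a - 2, 2·a^2], [-2·a·b, -a^2 - 4·b]].
At the point, J = [[-14.000, 18.000], [18.000, 3.000]] (det J = -366.000).
Solving J·Δ = −F gives Δ = (-0.525, 0.814).
Then the next iterate is (a, b)₁ = (2.475, -2.186).

(2.475, -2.186)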